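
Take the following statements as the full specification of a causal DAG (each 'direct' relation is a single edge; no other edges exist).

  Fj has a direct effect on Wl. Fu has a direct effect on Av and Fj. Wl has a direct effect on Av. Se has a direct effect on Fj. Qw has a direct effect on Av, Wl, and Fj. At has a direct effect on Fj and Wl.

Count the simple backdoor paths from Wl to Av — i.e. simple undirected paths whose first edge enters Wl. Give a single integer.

6

A backdoor path from Wl to Av is any simple undirected path whose first edge points into Wl (i.e. leaves Wl via a parent).
Parents of Wl: {At, Fj, Qw}.
Enumerating:
  P1: Wl <- At -> Fj <- Fu -> Av
  P2: Wl <- At -> Fj <- Qw -> Av
  P3: Wl <- Qw -> Fj <- Fu -> Av
  P4: Wl <- Qw -> Av
  P5: Wl <- Fj <- Fu -> Av
  P6: Wl <- Fj <- Qw -> Av
That exhausts the simple backdoor paths. Count: 6.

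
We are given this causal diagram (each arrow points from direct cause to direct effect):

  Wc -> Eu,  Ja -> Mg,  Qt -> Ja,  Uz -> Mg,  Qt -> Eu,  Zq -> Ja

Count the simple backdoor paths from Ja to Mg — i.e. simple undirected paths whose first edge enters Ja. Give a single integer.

A backdoor path from Ja to Mg is any simple undirected path whose first edge points into Ja (i.e. leaves Ja via a parent).
Parents of Ja: {Qt, Zq}.
No simple path from any parent of Ja reaches Mg without revisiting Ja, so there are no backdoor paths.

0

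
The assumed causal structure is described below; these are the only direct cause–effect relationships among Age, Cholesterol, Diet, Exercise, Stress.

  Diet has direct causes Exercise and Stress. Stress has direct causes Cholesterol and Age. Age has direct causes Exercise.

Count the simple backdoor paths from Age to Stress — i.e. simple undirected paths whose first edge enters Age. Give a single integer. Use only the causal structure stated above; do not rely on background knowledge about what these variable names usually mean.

1

A backdoor path from Age to Stress is any simple undirected path whose first edge points into Age (i.e. leaves Age via a parent).
Parents of Age: {Exercise}.
Enumerating:
  P1: Age <- Exercise -> Diet <- Stress
That exhausts the simple backdoor paths. Count: 1.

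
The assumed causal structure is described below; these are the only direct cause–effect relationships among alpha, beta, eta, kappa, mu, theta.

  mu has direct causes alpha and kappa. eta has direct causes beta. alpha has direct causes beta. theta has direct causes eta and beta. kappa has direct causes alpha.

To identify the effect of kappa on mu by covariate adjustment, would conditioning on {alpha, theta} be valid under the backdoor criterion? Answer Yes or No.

Yes

Backdoor paths from kappa to mu (paths whose first edge points into kappa):
  P1: kappa <- alpha -> mu
Condition 1 (no descendant of kappa in the set): holds — descendants of kappa are {mu}; none are in {alpha, theta}.
Condition 2 (every backdoor path blocked by {alpha, theta}):
  P1: blocked at fork node alpha ∈ conditioning set.
{alpha, theta} satisfies the backdoor criterion.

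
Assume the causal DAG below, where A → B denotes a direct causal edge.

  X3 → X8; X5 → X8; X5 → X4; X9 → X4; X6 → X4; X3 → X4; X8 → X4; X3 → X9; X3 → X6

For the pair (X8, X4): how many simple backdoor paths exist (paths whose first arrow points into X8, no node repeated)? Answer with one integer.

A backdoor path from X8 to X4 is any simple undirected path whose first edge points into X8 (i.e. leaves X8 via a parent).
Parents of X8: {X3, X5}.
Enumerating:
  P1: X8 <- X3 -> X6 -> X4
  P2: X8 <- X3 -> X9 -> X4
  P3: X8 <- X3 -> X4
  P4: X8 <- X5 -> X4
That exhausts the simple backdoor paths. Count: 4.

4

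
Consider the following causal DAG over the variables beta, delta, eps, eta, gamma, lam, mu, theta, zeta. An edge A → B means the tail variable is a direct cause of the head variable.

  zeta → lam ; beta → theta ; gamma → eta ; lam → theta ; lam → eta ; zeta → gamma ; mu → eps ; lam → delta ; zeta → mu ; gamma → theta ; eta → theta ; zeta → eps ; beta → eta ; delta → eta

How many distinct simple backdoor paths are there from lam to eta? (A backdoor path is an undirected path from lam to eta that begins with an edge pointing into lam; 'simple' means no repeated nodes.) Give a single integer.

3

A backdoor path from lam to eta is any simple undirected path whose first edge points into lam (i.e. leaves lam via a parent).
Parents of lam: {zeta}.
Enumerating:
  P1: lam <- zeta -> gamma -> eta
  P2: lam <- zeta -> gamma -> theta <- beta -> eta
  P3: lam <- zeta -> gamma -> theta <- eta
That exhausts the simple backdoor paths. Count: 3.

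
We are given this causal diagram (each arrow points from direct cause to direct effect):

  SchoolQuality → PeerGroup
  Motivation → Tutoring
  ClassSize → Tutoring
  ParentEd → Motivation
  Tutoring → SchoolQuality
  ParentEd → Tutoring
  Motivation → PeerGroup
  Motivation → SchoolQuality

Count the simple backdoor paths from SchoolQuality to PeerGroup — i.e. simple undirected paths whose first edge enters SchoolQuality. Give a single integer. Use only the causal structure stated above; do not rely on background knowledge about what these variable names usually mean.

A backdoor path from SchoolQuality to PeerGroup is any simple undirected path whose first edge points into SchoolQuality (i.e. leaves SchoolQuality via a parent).
Parents of SchoolQuality: {Motivation, Tutoring}.
Enumerating:
  P1: SchoolQuality <- Motivation -> PeerGroup
  P2: SchoolQuality <- Tutoring <- ParentEd -> Motivation -> PeerGroup
  P3: SchoolQuality <- Tutoring <- Motivation -> PeerGroup
That exhausts the simple backdoor paths. Count: 3.

3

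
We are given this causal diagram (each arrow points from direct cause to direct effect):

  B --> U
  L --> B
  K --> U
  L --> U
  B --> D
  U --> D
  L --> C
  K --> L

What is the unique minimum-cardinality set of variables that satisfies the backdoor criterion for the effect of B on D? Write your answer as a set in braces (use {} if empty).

{L}

Variables eligible for adjustment (non-descendants of B, excluding B and D): {C, K, L}.
Backdoor paths from B to D:
  P1: B <- L <- K -> U -> D
  P2: B <- L -> U -> D
The empty set is not sufficient: P1 (B <- L <- K -> U -> D) has no collider blocking it and no conditioned non-collider, so it is open.
Try {L}:
  P1: blocked at chain node L ∈ conditioning set.
  P2: blocked at fork node L ∈ conditioning set.
{L} contains no descendant of B and blocks every backdoor path.
No other singleton works — e.g. {K} leaves P2 open — so {L} is the unique smallest valid adjustment set.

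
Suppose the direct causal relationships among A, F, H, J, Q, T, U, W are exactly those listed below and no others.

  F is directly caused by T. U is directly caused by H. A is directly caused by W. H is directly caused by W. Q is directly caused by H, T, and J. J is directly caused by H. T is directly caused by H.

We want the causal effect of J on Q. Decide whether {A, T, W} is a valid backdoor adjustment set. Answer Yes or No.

Backdoor paths from J to Q (paths whose first edge points into J):
  P1: J <- H -> T -> Q
  P2: J <- H -> Q
Condition 1 (no descendant of J in the set): holds — descendants of J are {Q}; none are in {A, T, W}.
Condition 2 (every backdoor path blocked by {A, T, W}):
  P1: blocked at chain node T ∈ conditioning set.
  P2: open — no interior node is in the conditioning set.
{A, T, W} does not satisfy the backdoor criterion.

No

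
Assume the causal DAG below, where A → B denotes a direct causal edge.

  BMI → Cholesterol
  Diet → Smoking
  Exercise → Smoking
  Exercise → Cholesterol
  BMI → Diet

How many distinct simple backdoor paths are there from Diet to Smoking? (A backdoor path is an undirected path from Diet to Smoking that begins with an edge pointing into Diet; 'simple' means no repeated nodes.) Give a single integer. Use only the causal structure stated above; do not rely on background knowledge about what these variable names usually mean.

1

A backdoor path from Diet to Smoking is any simple undirected path whose first edge points into Diet (i.e. leaves Diet via a parent).
Parents of Diet: {BMI}.
Enumerating:
  P1: Diet <- BMI -> Cholesterol <- Exercise -> Smoking
That exhausts the simple backdoor paths. Count: 1.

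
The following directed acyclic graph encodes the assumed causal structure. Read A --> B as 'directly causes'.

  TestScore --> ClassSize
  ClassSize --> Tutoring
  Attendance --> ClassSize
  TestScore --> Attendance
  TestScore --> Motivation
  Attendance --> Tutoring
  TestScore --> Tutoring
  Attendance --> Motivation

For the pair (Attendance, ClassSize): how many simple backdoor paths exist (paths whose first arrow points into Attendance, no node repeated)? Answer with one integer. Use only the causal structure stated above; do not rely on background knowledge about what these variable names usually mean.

A backdoor path from Attendance to ClassSize is any simple undirected path whose first edge points into Attendance (i.e. leaves Attendance via a parent).
Parents of Attendance: {TestScore}.
Enumerating:
  P1: Attendance <- TestScore -> ClassSize
  P2: Attendance <- TestScore -> Tutoring <- ClassSize
That exhausts the simple backdoor paths. Count: 2.

2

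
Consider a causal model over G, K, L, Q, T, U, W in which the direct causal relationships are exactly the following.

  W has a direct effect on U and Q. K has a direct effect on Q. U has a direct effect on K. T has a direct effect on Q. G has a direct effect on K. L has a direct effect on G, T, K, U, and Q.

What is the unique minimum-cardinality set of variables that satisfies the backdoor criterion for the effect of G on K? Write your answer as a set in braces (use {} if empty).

{L}

Variables eligible for adjustment (non-descendants of G, excluding G and K): {L, T, U, W}.
Backdoor paths from G to K:
  P1: G <- L -> U <- W -> Q <- K
  P2: G <- L -> U -> K
  P3: G <- L -> T -> Q <- W -> U -> K
  P4: G <- L -> T -> Q <- K
  P5: G <- L -> K
  P6: G <- L -> Q <- W -> U -> K
  P7: G <- L -> Q <- K
The empty set is not sufficient: P2 (G <- L -> U -> K) has no collider blocking it and no conditioned non-collider, so it is open.
Try {L}:
  P1: blocked at fork node L ∈ conditioning set.
  P2: blocked at fork node L ∈ conditioning set.
  P3: blocked at fork node L ∈ conditioning set.
  P4: blocked at fork node L ∈ conditioning set.
  P5: blocked at fork node L ∈ conditioning set.
  P6: blocked at fork node L ∈ conditioning set.
  P7: blocked at fork node L ∈ conditioning set.
{L} contains no descendant of G and blocks every backdoor path.
No other singleton works — e.g. {W} leaves P2 open — so {L} is the unique smallest valid adjustment set.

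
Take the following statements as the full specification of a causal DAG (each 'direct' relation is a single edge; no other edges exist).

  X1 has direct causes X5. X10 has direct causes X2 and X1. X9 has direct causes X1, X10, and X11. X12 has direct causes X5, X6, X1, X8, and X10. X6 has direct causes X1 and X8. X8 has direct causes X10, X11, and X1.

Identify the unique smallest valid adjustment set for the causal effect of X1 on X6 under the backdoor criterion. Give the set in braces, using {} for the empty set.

{}

Variables eligible for adjustment (non-descendants of X1, excluding X1 and X6): {X11, X2, X5}.
Backdoor paths from X1 to X6:
  P1: X1 <- X5 -> X12 <- X10 -> X8 -> X6
  P2: X1 <- X5 -> X12 <- X10 -> X9 <- X11 -> X8 -> X6
  P3: X1 <- X5 -> X12 <- X8 -> X6
  P4: X1 <- X5 -> X12 <- X6
Each backdoor path contains an unconditioned collider, so every path is already blocked with the empty conditioning set:
  P1: blocked at collider X12 (neither it nor any descendant is in the conditioning set).
  P2: blocked at collider X12 (neither it nor any descendant is in the conditioning set).
  P3: blocked at collider X12 (neither it nor any descendant is in the conditioning set).
  P4: blocked at collider X12 (neither it nor any descendant is in the conditioning set).
The empty set is therefore the unique smallest valid set.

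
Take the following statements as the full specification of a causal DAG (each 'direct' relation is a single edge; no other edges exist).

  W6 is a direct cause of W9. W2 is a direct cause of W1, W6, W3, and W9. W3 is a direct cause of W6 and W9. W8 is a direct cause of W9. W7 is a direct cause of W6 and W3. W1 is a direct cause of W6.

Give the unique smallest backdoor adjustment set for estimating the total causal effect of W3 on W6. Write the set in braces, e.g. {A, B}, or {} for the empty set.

{W2, W7}

Variables eligible for adjustment (non-descendants of W3, excluding W3 and W6): {W1, W2, W7, W8}.
Backdoor paths from W3 to W6:
  P1: W3 <- W2 -> W1 -> W6
  P2: W3 <- W2 -> W6
  P3: W3 <- W2 -> W9 <- W6
  P4: W3 <- W7 -> W6
The empty set is not sufficient: P1 (W3 <- W2 -> W1 -> W6) has no collider blocking it and no conditioned non-collider, so it is open.
Try {W2, W7}:
  P1: blocked at fork node W2 ∈ conditioning set.
  P2: blocked at fork node W2 ∈ conditioning set.
  P3: blocked at fork node W2 ∈ conditioning set.
  P4: blocked at fork node W7 ∈ conditioning set.
{W2, W7} contains no descendant of W3 and blocks every backdoor path.
Every element of {W2, W7} is needed (dropping W2 leaves P1 open; dropping W7 leaves P4 open), so no proper subset is valid.
Among all size-2 subsets of the eligible variables, only {W2, W7} blocks every backdoor path, so it is the unique smallest valid adjustment set.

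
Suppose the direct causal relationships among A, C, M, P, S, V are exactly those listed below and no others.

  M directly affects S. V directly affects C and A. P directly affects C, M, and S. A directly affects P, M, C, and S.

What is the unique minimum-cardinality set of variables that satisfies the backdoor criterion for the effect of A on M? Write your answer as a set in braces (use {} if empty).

Variables eligible for adjustment (non-descendants of A, excluding A and M): {V}.
Backdoor paths from A to M:
  P1: A <- V -> C <- P -> M
  P2: A <- V -> C <- P -> S <- M
Each backdoor path contains an unconditioned collider, so every path is already blocked with the empty conditioning set:
  P1: blocked at collider C (neither it nor any descendant is in the conditioning set).
  P2: blocked at collider C (neither it nor any descendant is in the conditioning set).
The empty set is therefore the unique smallest valid set.

{}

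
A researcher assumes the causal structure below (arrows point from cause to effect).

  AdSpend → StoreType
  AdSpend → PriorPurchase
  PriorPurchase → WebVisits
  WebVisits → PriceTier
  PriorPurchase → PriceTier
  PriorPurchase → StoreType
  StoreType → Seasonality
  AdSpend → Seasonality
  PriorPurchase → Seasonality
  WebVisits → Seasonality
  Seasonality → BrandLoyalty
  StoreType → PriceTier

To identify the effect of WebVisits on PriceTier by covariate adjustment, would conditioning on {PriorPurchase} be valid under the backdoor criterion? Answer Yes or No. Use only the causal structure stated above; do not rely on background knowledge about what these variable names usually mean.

Yes

Backdoor paths from WebVisits to PriceTier (paths whose first edge points into WebVisits):
  P1: WebVisits <- PriorPurchase <- AdSpend -> StoreType -> PriceTier
  P2: WebVisits <- PriorPurchase <- AdSpend -> Seasonality <- StoreType -> PriceTier
  P3: WebVisits <- PriorPurchase -> StoreType -> PriceTier
  P4: WebVisits <- PriorPurchase -> Seasonality <- AdSpend -> StoreType -> PriceTier
  P5: WebVisits <- PriorPurchase -> Seasonality <- StoreType -> PriceTier
  P6: WebVisits <- PriorPurchase -> PriceTier
Condition 1 (no descendant of WebVisits in the set): holds — descendants of WebVisits are {BrandLoyalty, PriceTier, Seasonality}; none are in {PriorPurchase}.
Condition 2 (every backdoor path blocked by {PriorPurchase}):
  P1: blocked at chain node PriorPurchase ∈ conditioning set.
  P2: blocked at chain node PriorPurchase ∈ conditioning set.
  P3: blocked at fork node PriorPurchase ∈ conditioning set.
  P4: blocked at fork node PriorPurchase ∈ conditioning set.
  P5: blocked at fork node PriorPurchase ∈ conditioning set.
  P6: blocked at fork node PriorPurchase ∈ conditioning set.
{PriorPurchase} satisfies the backdoor criterion.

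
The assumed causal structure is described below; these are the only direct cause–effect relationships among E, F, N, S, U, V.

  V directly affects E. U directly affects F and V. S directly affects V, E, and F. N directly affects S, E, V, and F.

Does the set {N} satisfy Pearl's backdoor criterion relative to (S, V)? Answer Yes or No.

Backdoor paths from S to V (paths whose first edge points into S):
  P1: S <- N -> V
  P2: S <- N -> E <- V
  P3: S <- N -> F <- U -> V
Condition 1 (no descendant of S in the set): holds — descendants of S are {E, F, V}; none are in {N}.
Condition 2 (every backdoor path blocked by {N}):
  P1: blocked at fork node N ∈ conditioning set.
  P2: blocked at fork node N ∈ conditioning set.
  P3: blocked at fork node N ∈ conditioning set.
{N} satisfies the backdoor criterion.

Yes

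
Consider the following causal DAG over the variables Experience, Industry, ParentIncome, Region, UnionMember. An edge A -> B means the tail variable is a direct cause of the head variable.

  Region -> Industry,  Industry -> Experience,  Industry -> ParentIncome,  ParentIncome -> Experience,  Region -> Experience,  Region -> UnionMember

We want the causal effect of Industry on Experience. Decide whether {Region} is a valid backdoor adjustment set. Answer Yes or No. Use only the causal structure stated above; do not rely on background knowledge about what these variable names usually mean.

Yes

Backdoor paths from Industry to Experience (paths whose first edge points into Industry):
  P1: Industry <- Region -> Experience
Condition 1 (no descendant of Industry in the set): holds — descendants of Industry are {Experience, ParentIncome}; none are in {Region}.
Condition 2 (every backdoor path blocked by {Region}):
  P1: blocked at fork node Region ∈ conditioning set.
{Region} satisfies the backdoor criterion.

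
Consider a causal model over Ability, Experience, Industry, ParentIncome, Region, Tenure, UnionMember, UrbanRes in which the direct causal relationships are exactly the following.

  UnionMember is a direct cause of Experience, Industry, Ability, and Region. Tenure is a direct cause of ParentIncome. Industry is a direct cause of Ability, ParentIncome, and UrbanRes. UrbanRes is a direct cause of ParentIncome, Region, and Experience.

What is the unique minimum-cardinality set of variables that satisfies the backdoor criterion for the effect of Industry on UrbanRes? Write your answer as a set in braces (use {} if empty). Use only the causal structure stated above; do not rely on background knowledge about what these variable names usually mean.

{}

Variables eligible for adjustment (non-descendants of Industry, excluding Industry and UrbanRes): {Tenure, UnionMember}.
Backdoor paths from Industry to UrbanRes:
  P1: Industry <- UnionMember -> Experience <- UrbanRes
  P2: Industry <- UnionMember -> Region <- UrbanRes
Each backdoor path contains an unconditioned collider, so every path is already blocked with the empty conditioning set:
  P1: blocked at collider Experience (neither it nor any descendant is in the conditioning set).
  P2: blocked at collider Region (neither it nor any descendant is in the conditioning set).
The empty set is therefore the unique smallest valid set.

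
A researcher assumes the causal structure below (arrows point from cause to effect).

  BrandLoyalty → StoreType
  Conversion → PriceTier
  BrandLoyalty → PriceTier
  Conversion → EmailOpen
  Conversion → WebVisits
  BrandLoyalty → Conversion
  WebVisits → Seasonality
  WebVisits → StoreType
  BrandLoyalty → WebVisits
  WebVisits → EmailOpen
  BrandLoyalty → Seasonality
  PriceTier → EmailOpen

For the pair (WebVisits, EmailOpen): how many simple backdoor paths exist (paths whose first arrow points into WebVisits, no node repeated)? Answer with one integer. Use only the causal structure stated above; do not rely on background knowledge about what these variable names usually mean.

7

A backdoor path from WebVisits to EmailOpen is any simple undirected path whose first edge points into WebVisits (i.e. leaves WebVisits via a parent).
Parents of WebVisits: {BrandLoyalty, Conversion}.
Enumerating:
  P1: WebVisits <- BrandLoyalty -> Conversion -> PriceTier -> EmailOpen
  P2: WebVisits <- BrandLoyalty -> Conversion -> EmailOpen
  P3: WebVisits <- BrandLoyalty -> PriceTier <- Conversion -> EmailOpen
  P4: WebVisits <- BrandLoyalty -> PriceTier -> EmailOpen
  P5: WebVisits <- Conversion <- BrandLoyalty -> PriceTier -> EmailOpen
  P6: WebVisits <- Conversion -> PriceTier -> EmailOpen
  P7: WebVisits <- Conversion -> EmailOpen
That exhausts the simple backdoor paths. Count: 7.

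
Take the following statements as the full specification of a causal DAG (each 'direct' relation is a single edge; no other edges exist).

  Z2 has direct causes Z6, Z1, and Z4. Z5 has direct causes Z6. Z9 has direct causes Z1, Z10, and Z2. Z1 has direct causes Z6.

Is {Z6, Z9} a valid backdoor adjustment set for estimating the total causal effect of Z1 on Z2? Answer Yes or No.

No

Backdoor paths from Z1 to Z2 (paths whose first edge points into Z1):
  P1: Z1 <- Z6 -> Z2
Condition 1 (no descendant of Z1 in the set): FAILS — Z9 is a descendant of Z1.
Condition 2 (every backdoor path blocked by {Z6, Z9}):
  P1: blocked at fork node Z6 ∈ conditioning set.
{Z6, Z9} does not satisfy the backdoor criterion.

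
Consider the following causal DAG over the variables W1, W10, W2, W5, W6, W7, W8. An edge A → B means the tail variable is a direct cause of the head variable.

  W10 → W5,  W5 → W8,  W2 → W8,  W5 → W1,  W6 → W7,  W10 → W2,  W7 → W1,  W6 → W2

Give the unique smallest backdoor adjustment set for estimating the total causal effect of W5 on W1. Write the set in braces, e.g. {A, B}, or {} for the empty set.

Variables eligible for adjustment (non-descendants of W5, excluding W5 and W1): {W10, W2, W6, W7}.
Backdoor paths from W5 to W1:
  P1: W5 <- W10 -> W2 <- W6 -> W7 -> W1
Each backdoor path contains an unconditioned collider, so every path is already blocked with the empty conditioning set:
  P1: blocked at collider W2 (neither it nor any descendant is in the conditioning set).
The empty set is therefore the unique smallest valid set.

{}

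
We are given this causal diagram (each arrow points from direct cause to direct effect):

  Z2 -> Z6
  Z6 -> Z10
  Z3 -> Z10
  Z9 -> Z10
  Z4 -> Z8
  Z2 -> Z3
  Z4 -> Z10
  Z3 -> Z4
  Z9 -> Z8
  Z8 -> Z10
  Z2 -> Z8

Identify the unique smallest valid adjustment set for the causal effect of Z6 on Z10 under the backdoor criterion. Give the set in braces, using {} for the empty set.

{Z2}

Variables eligible for adjustment (non-descendants of Z6, excluding Z6 and Z10): {Z2, Z3, Z4, Z8, Z9}.
Backdoor paths from Z6 to Z10:
  P1: Z6 <- Z2 -> Z3 -> Z4 -> Z8 <- Z9 -> Z10
  P2: Z6 <- Z2 -> Z3 -> Z4 -> Z8 -> Z10
  P3: Z6 <- Z2 -> Z3 -> Z4 -> Z10
  P4: Z6 <- Z2 -> Z3 -> Z10
  P5: Z6 <- Z2 -> Z8 <- Z9 -> Z10
  P6: Z6 <- Z2 -> Z8 <- Z4 <- Z3 -> Z10
  P7: Z6 <- Z2 -> Z8 <- Z4 -> Z10
  P8: Z6 <- Z2 -> Z8 -> Z10
The empty set is not sufficient: P2 (Z6 <- Z2 -> Z3 -> Z4 -> Z8 -> Z10) has no collider blocking it and no conditioned non-collider, so it is open.
Try {Z2}:
  P1: blocked at fork node Z2 ∈ conditioning set.
  P2: blocked at fork node Z2 ∈ conditioning set.
  P3: blocked at fork node Z2 ∈ conditioning set.
  P4: blocked at fork node Z2 ∈ conditioning set.
  P5: blocked at fork node Z2 ∈ conditioning set.
  P6: blocked at fork node Z2 ∈ conditioning set.
  P7: blocked at fork node Z2 ∈ conditioning set.
  P8: blocked at fork node Z2 ∈ conditioning set.
{Z2} contains no descendant of Z6 and blocks every backdoor path.
No other singleton works — e.g. {Z9} leaves P2 open — so {Z2} is the unique smallest valid adjustment set.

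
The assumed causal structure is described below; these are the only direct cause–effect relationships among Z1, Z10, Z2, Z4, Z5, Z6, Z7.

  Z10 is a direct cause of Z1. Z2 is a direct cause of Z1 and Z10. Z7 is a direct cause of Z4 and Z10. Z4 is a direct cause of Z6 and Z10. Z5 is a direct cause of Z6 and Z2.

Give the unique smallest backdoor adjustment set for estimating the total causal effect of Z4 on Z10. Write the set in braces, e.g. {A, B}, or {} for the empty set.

Variables eligible for adjustment (non-descendants of Z4, excluding Z4 and Z10): {Z2, Z5, Z7}.
Backdoor paths from Z4 to Z10:
  P1: Z4 <- Z7 -> Z10
The empty set is not sufficient: P1 (Z4 <- Z7 -> Z10) has no collider blocking it and no conditioned non-collider, so it is open.
Try {Z7}:
  P1: blocked at fork node Z7 ∈ conditioning set.
{Z7} contains no descendant of Z4 and blocks every backdoor path.
No other singleton works — e.g. {Z5} leaves P1 open — so {Z7} is the unique smallest valid adjustment set.

{Z7}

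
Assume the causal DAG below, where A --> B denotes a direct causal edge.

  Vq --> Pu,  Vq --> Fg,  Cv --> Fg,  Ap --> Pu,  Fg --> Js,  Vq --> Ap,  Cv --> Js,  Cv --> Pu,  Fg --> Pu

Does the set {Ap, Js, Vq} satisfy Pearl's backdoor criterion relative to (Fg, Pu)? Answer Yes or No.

No

Backdoor paths from Fg to Pu (paths whose first edge points into Fg):
  P1: Fg <- Cv -> Pu
  P2: Fg <- Vq -> Ap -> Pu
  P3: Fg <- Vq -> Pu
Condition 1 (no descendant of Fg in the set): FAILS — Js is a descendant of Fg.
Condition 2 (every backdoor path blocked by {Ap, Js, Vq}):
  P1: open — no interior node is in the conditioning set.
  P2: blocked at fork node Vq ∈ conditioning set.
  P3: blocked at fork node Vq ∈ conditioning set.
{Ap, Js, Vq} does not satisfy the backdoor criterion.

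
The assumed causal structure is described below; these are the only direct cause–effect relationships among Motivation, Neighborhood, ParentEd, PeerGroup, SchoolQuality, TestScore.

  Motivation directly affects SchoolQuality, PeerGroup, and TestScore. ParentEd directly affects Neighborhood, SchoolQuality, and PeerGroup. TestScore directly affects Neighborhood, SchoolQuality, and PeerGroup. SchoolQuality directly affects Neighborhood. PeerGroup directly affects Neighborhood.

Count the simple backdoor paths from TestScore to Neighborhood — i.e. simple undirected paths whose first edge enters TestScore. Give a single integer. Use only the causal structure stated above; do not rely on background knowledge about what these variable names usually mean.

6

A backdoor path from TestScore to Neighborhood is any simple undirected path whose first edge points into TestScore (i.e. leaves TestScore via a parent).
Parents of TestScore: {Motivation}.
Enumerating:
  P1: TestScore <- Motivation -> SchoolQuality <- ParentEd -> PeerGroup -> Neighborhood
  P2: TestScore <- Motivation -> SchoolQuality <- ParentEd -> Neighborhood
  P3: TestScore <- Motivation -> SchoolQuality -> Neighborhood
  P4: TestScore <- Motivation -> PeerGroup <- ParentEd -> SchoolQuality -> Neighborhood
  P5: TestScore <- Motivation -> PeerGroup <- ParentEd -> Neighborhood
  P6: TestScore <- Motivation -> PeerGroup -> Neighborhood
That exhausts the simple backdoor paths. Count: 6.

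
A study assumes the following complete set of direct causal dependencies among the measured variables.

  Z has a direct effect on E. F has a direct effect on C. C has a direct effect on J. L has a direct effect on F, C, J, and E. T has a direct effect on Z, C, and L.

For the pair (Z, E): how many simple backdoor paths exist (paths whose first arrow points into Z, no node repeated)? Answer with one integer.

A backdoor path from Z to E is any simple undirected path whose first edge points into Z (i.e. leaves Z via a parent).
Parents of Z: {T}.
Enumerating:
  P1: Z <- T -> L -> E
  P2: Z <- T -> C <- L -> E
  P3: Z <- T -> C <- F <- L -> E
  P4: Z <- T -> C -> J <- L -> E
That exhausts the simple backdoor paths. Count: 4.

4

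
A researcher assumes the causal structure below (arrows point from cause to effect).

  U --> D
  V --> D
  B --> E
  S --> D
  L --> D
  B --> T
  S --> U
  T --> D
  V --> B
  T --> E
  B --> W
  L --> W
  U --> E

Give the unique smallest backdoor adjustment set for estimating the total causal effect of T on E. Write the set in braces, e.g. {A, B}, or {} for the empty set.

{B}

Variables eligible for adjustment (non-descendants of T, excluding T and E): {B, L, S, U, V, W}.
Backdoor paths from T to E:
  P1: T <- B <- V -> D <- S -> U -> E
  P2: T <- B <- V -> D <- U -> E
  P3: T <- B -> W <- L -> D <- S -> U -> E
  P4: T <- B -> W <- L -> D <- U -> E
  P5: T <- B -> E
The empty set is not sufficient: P5 (T <- B -> E) has no collider blocking it and no conditioned non-collider, so it is open.
Try {B}:
  P1: blocked at chain node B ∈ conditioning set.
  P2: blocked at chain node B ∈ conditioning set.
  P3: blocked at fork node B ∈ conditioning set.
  P4: blocked at fork node B ∈ conditioning set.
  P5: blocked at fork node B ∈ conditioning set.
{B} contains no descendant of T and blocks every backdoor path.
No other singleton works — e.g. {V} leaves P5 open — so {B} is the unique smallest valid adjustment set.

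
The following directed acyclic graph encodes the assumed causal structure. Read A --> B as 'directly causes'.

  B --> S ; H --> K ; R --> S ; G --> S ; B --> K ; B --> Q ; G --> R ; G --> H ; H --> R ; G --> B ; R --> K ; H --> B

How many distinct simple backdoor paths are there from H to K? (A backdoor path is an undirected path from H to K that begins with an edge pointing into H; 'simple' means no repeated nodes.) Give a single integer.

A backdoor path from H to K is any simple undirected path whose first edge points into H (i.e. leaves H via a parent).
Parents of H: {G}.
Enumerating:
  P1: H <- G -> R -> K
  P2: H <- G -> R -> S <- B -> K
  P3: H <- G -> B -> K
  P4: H <- G -> B -> S <- R -> K
  P5: H <- G -> S <- R -> K
  P6: H <- G -> S <- B -> K
That exhausts the simple backdoor paths. Count: 6.

6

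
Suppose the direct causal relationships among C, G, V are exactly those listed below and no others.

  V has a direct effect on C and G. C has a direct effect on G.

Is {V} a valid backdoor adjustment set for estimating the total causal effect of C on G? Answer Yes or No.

Yes

Backdoor paths from C to G (paths whose first edge points into C):
  P1: C <- V -> G
Condition 1 (no descendant of C in the set): holds — descendants of C are {G}; none are in {V}.
Condition 2 (every backdoor path blocked by {V}):
  P1: blocked at fork node V ∈ conditioning set.
{V} satisfies the backdoor criterion.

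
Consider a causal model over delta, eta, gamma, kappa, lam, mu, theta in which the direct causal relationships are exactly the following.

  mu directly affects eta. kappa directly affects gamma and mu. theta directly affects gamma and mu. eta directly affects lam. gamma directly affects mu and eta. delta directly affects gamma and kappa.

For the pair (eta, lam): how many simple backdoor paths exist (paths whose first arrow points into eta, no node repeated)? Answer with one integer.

0

A backdoor path from eta to lam is any simple undirected path whose first edge points into eta (i.e. leaves eta via a parent).
Parents of eta: {gamma, mu}.
No simple path from any parent of eta reaches lam without revisiting eta, so there are no backdoor paths.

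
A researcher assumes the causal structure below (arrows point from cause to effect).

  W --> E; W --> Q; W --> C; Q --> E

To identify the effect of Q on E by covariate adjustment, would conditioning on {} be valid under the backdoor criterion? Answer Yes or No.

Backdoor paths from Q to E (paths whose first edge points into Q):
  P1: Q <- W -> E
Condition 1 (no descendant of Q in the set): holds — descendants of Q are {E}; none are in {}.
Condition 2 (every backdoor path blocked by {}):
  P1: open — no interior node is in the conditioning set.
{} does not satisfy the backdoor criterion.

No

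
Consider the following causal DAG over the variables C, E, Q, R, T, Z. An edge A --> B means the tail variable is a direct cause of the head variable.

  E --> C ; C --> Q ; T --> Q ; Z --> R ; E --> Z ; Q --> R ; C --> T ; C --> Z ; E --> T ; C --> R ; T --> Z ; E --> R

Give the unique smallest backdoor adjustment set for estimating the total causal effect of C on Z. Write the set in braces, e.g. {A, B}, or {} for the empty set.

Variables eligible for adjustment (non-descendants of C, excluding C and Z): {E}.
Backdoor paths from C to Z:
  P1: C <- E -> T -> Z
  P2: C <- E -> T -> Q -> R <- Z
  P3: C <- E -> Z
  P4: C <- E -> R <- Z
  P5: C <- E -> R <- Q <- T -> Z
The empty set is not sufficient: P1 (C <- E -> T -> Z) has no collider blocking it and no conditioned non-collider, so it is open.
Try {E}:
  P1: blocked at fork node E ∈ conditioning set.
  P2: blocked at fork node E ∈ conditioning set.
  P3: blocked at fork node E ∈ conditioning set.
  P4: blocked at fork node E ∈ conditioning set.
  P5: blocked at fork node E ∈ conditioning set.
{E} contains no descendant of C and blocks every backdoor path.
{E} is the unique smallest valid adjustment set.

{E}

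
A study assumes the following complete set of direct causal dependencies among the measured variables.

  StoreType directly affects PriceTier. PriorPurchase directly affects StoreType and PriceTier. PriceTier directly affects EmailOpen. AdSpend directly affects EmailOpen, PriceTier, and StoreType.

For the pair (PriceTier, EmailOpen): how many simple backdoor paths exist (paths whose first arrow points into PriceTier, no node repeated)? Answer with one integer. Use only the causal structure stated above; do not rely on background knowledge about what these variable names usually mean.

3

A backdoor path from PriceTier to EmailOpen is any simple undirected path whose first edge points into PriceTier (i.e. leaves PriceTier via a parent).
Parents of PriceTier: {AdSpend, PriorPurchase, StoreType}.
Enumerating:
  P1: PriceTier <- AdSpend -> EmailOpen
  P2: PriceTier <- PriorPurchase -> StoreType <- AdSpend -> EmailOpen
  P3: PriceTier <- StoreType <- AdSpend -> EmailOpen
That exhausts the simple backdoor paths. Count: 3.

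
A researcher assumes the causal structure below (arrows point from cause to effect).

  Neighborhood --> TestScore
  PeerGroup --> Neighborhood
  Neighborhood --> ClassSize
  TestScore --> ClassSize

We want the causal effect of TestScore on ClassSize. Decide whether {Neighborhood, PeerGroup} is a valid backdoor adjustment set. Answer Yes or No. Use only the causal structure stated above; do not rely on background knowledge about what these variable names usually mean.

Backdoor paths from TestScore to ClassSize (paths whose first edge points into TestScore):
  P1: TestScore <- Neighborhood -> ClassSize
Condition 1 (no descendant of TestScore in the set): holds — descendants of TestScore are {ClassSize}; none are in {Neighborhood, PeerGroup}.
Condition 2 (every backdoor path blocked by {Neighborhood, PeerGroup}):
  P1: blocked at fork node Neighborhood ∈ conditioning set.
{Neighborhood, PeerGroup} satisfies the backdoor criterion.

Yes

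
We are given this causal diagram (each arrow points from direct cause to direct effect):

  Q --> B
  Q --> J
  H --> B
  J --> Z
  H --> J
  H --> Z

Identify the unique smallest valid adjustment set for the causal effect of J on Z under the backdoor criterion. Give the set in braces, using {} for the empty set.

Variables eligible for adjustment (non-descendants of J, excluding J and Z): {B, H, Q}.
Backdoor paths from J to Z:
  P1: J <- H -> Z
  P2: J <- Q -> B <- H -> Z
The empty set is not sufficient: P1 (J <- H -> Z) has no collider blocking it and no conditioned non-collider, so it is open.
Try {H}:
  P1: blocked at fork node H ∈ conditioning set.
  P2: blocked at collider B (neither it nor any descendant is in the conditioning set).
{H} contains no descendant of J and blocks every backdoor path.
No other singleton works — e.g. {Q} leaves P1 open — so {H} is the unique smallest valid adjustment set.

{H}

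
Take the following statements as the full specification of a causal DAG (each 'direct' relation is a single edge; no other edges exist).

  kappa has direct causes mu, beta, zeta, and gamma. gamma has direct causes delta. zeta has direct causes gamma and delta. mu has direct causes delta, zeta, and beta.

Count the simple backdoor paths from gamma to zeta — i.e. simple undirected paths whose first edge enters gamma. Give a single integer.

A backdoor path from gamma to zeta is any simple undirected path whose first edge points into gamma (i.e. leaves gamma via a parent).
Parents of gamma: {delta}.
Enumerating:
  P1: gamma <- delta -> zeta
  P2: gamma <- delta -> mu <- zeta
  P3: gamma <- delta -> mu <- beta -> kappa <- zeta
  P4: gamma <- delta -> mu -> kappa <- zeta
That exhausts the simple backdoor paths. Count: 4.

4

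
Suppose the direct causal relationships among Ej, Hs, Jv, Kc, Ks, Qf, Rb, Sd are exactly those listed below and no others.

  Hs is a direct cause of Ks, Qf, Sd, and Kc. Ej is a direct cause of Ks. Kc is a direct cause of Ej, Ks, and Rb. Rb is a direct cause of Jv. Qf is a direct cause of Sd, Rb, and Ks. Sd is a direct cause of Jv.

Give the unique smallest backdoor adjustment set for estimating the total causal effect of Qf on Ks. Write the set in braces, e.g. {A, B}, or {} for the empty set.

{Hs}

Variables eligible for adjustment (non-descendants of Qf, excluding Qf and Ks): {Ej, Hs, Kc}.
Backdoor paths from Qf to Ks:
  P1: Qf <- Hs -> Kc -> Ej -> Ks
  P2: Qf <- Hs -> Kc -> Ks
  P3: Qf <- Hs -> Sd -> Jv <- Rb <- Kc -> Ej -> Ks
  P4: Qf <- Hs -> Sd -> Jv <- Rb <- Kc -> Ks
  P5: Qf <- Hs -> Ks
The empty set is not sufficient: P1 (Qf <- Hs -> Kc -> Ej -> Ks) has no collider blocking it and no conditioned non-collider, so it is open.
Try {Hs}:
  P1: blocked at fork node Hs ∈ conditioning set.
  P2: blocked at fork node Hs ∈ conditioning set.
  P3: blocked at fork node Hs ∈ conditioning set.
  P4: blocked at fork node Hs ∈ conditioning set.
  P5: blocked at fork node Hs ∈ conditioning set.
{Hs} contains no descendant of Qf and blocks every backdoor path.
No other singleton works — e.g. {Kc} leaves P5 open — so {Hs} is the unique smallest valid adjustment set.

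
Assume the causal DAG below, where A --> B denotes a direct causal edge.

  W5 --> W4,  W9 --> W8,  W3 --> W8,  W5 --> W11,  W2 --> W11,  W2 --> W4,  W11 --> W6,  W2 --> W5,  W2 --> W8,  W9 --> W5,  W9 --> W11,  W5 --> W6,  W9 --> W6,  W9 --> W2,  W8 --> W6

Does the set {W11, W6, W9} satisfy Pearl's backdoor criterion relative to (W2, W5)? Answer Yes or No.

No

Backdoor paths from W2 to W5 (paths whose first edge points into W2):
  P1: W2 <- W9 -> W5
  P2: W2 <- W9 -> W11 <- W5
  P3: W2 <- W9 -> W11 -> W6 <- W5
  P4: W2 <- W9 -> W8 -> W6 <- W5
  P5: W2 <- W9 -> W8 -> W6 <- W11 <- W5
  P6: W2 <- W9 -> W6 <- W5
  P7: W2 <- W9 -> W6 <- W11 <- W5
Condition 1 (no descendant of W2 in the set): FAILS — W11 and W6 are descendants of W2.
Condition 2 (every backdoor path blocked by {W11, W6, W9}):
  P1: blocked at fork node W9 ∈ conditioning set.
  P2: blocked at fork node W9 ∈ conditioning set.
  P3: blocked at fork node W9 ∈ conditioning set.
  P4: blocked at fork node W9 ∈ conditioning set.
  P5: blocked at fork node W9 ∈ conditioning set.
  P6: blocked at fork node W9 ∈ conditioning set.
  P7: blocked at fork node W9 ∈ conditioning set.
{W11, W6, W9} does not satisfy the backdoor criterion.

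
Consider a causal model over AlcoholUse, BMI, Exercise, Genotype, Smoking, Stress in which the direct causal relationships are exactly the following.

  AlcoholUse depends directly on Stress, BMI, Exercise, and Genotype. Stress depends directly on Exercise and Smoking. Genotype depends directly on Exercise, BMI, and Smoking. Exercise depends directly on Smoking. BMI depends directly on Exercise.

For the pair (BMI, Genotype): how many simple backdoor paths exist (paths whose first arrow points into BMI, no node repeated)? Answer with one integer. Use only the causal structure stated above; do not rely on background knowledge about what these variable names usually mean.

7

A backdoor path from BMI to Genotype is any simple undirected path whose first edge points into BMI (i.e. leaves BMI via a parent).
Parents of BMI: {Exercise}.
Enumerating:
  P1: BMI <- Exercise <- Smoking -> Stress -> AlcoholUse <- Genotype
  P2: BMI <- Exercise <- Smoking -> Genotype
  P3: BMI <- Exercise -> Stress <- Smoking -> Genotype
  P4: BMI <- Exercise -> Stress -> AlcoholUse <- Genotype
  P5: BMI <- Exercise -> Genotype
  P6: BMI <- Exercise -> AlcoholUse <- Stress <- Smoking -> Genotype
  P7: BMI <- Exercise -> AlcoholUse <- Genotype
That exhausts the simple backdoor paths. Count: 7.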